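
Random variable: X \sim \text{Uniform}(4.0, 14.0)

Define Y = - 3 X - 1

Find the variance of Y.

For Y = aX + b: Var(Y) = a² * Var(X)
Var(X) = (14 - 4)^2/12 = 8.3333333
Var(Y) = (-3)² * 8.3333333 = 9 * 8.3333333 = 75

75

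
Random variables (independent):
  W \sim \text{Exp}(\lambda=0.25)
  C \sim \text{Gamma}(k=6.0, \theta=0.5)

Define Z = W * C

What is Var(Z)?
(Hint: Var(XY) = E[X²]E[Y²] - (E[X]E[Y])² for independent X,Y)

Var(XY) = E[X²]E[Y²] - (E[X]E[Y])²
E[W] = 4, Var(W) = 16
E[C] = 3, Var(C) = 1.5
E[W²] = 16 + 4² = 32
E[C²] = 1.5 + 3² = 10.5
Var(Z) = 32*10.5 - (4*3)²
= 336 - 144 = 192

192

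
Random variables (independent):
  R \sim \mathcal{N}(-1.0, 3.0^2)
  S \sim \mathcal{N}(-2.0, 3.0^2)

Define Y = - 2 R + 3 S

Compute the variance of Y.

For independent RVs: Var(aX + bY) = a²Var(X) + b²Var(Y)
Var(R) = 9
Var(S) = 9
Var(Y) = (-2)²*9 + 3²*9
= 4*9 + 9*9 = 117

117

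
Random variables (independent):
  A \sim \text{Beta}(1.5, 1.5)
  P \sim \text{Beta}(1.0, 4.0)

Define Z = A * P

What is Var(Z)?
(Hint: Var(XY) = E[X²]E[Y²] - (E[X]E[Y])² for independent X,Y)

Var(XY) = E[X²]E[Y²] - (E[X]E[Y])²
E[A] = 0.5, Var(A) = 0.0625
E[P] = 0.2, Var(P) = 0.026666667
E[A²] = 0.0625 + 0.5² = 0.3125
E[P²] = 0.026666667 + 0.2² = 0.066666667
Var(Z) = 0.3125*0.066666667 - (0.5*0.2)²
= 0.020833333 - 0.01 = 0.010833333

0.010833333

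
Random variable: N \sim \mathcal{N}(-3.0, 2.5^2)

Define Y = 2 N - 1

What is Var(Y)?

For Y = aN + b: Var(Y) = a² * Var(N)
Var(N) = 2.5^2 = 6.25
Var(Y) = 2² * 6.25 = 4 * 6.25 = 25

25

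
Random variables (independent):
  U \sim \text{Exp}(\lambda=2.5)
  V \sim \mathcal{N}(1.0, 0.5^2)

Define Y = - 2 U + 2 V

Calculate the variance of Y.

For independent RVs: Var(aX + bY) = a²Var(X) + b²Var(Y)
Var(U) = 0.16
Var(V) = 0.25
Var(Y) = (-2)²*0.16 + 2²*0.25
= 4*0.16 + 4*0.25 = 1.64

1.64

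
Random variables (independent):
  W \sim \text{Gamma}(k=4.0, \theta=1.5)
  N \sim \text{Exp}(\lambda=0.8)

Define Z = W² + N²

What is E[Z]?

E[Z] = E[W²] + E[N²]
E[W²] = Var(W) + E[W]² = 9 + 36 = 45
E[N²] = Var(N) + E[N]² = 1.5625 + 1.5625 = 3.125
E[Z] = 45 + 3.125 = 48.125

48.125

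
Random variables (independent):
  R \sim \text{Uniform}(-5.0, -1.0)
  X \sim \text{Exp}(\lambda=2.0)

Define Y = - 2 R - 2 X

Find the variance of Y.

For independent RVs: Var(aX + bY) = a²Var(X) + b²Var(Y)
Var(R) = 1.3333333
Var(X) = 0.25
Var(Y) = (-2)²*1.3333333 + (-2)²*0.25
= 4*1.3333333 + 4*0.25 = 6.3333333

6.3333333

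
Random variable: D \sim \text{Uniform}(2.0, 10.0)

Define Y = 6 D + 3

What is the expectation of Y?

For Y = 6D + 3:
E[Y] = 6 * E[D] + 3
E[D] = (2 + 10)/2 = 6
E[Y] = 6 * 6 + 3 = 39

39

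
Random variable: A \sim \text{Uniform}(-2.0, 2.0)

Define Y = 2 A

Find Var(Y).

For Y = aA + b: Var(Y) = a² * Var(A)
Var(A) = (2 + 2)^2/12 = 1.3333333
Var(Y) = 2² * 1.3333333 = 4 * 1.3333333 = 5.3333333

5.3333333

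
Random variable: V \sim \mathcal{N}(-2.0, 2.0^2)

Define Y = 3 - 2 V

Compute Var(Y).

For Y = aV + b: Var(Y) = a² * Var(V)
Var(V) = 2.0^2 = 4
Var(Y) = (-2)² * 4 = 4 * 4 = 16

16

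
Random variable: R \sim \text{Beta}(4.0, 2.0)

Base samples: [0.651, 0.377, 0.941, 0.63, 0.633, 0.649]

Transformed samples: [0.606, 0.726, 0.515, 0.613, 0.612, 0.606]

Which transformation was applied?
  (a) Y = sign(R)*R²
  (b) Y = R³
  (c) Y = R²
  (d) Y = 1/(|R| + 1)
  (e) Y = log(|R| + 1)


Checking option (d) Y = 1/(|R| + 1):
  R = 0.651 -> Y = 0.606 ✓
  R = 0.377 -> Y = 0.726 ✓
  R = 0.941 -> Y = 0.515 ✓
All samples match this transformation.

(d) 1/(|R| + 1)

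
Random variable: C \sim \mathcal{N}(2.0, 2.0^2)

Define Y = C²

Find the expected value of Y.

Using E[X²] = Var(X) + (E[X])²:
E[C] = 2
Var(C) = 2.0^2 = 4
E[C²] = 4 + 2² = 4 + 4 = 8

8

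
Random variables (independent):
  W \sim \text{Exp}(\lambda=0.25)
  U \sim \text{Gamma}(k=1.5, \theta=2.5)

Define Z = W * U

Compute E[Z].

For independent RVs: E[XY] = E[X]*E[Y]
E[W] = 4
E[U] = 3.75
E[Z] = 4 * 3.75 = 15

15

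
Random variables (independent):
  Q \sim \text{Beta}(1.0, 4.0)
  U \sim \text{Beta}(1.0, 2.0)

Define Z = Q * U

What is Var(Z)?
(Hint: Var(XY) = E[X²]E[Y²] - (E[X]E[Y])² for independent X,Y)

Var(XY) = E[X²]E[Y²] - (E[X]E[Y])²
E[Q] = 0.2, Var(Q) = 0.026666667
E[U] = 0.33333333, Var(U) = 0.055555556
E[Q²] = 0.026666667 + 0.2² = 0.066666667
E[U²] = 0.055555556 + 0.33333333² = 0.16666667
Var(Z) = 0.066666667*0.16666667 - (0.2*0.33333333)²
= 0.011111111 - 0.0044444444 = 0.0066666667

0.0066666667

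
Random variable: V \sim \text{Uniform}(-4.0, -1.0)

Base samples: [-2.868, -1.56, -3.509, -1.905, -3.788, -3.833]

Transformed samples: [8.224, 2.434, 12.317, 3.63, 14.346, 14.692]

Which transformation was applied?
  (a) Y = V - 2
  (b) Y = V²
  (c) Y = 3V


Checking option (b) Y = V²:
  V = -2.868 -> Y = 8.224 ✓
  V = -1.56 -> Y = 2.434 ✓
  V = -3.509 -> Y = 12.317 ✓
All samples match this transformation.

(b) V²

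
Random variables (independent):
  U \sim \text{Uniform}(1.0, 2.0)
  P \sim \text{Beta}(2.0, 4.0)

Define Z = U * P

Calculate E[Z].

For independent RVs: E[XY] = E[X]*E[Y]
E[U] = 1.5
E[P] = 0.33333333
E[Z] = 1.5 * 0.33333333 = 0.5

0.5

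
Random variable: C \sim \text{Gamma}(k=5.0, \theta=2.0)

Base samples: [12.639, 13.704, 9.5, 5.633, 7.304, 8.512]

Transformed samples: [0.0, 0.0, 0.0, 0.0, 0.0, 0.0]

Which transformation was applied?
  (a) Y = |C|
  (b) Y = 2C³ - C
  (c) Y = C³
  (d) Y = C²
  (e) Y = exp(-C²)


Checking option (e) Y = exp(-C²):
  C = 12.639 -> Y = 0.0 ✓
  C = 13.704 -> Y = 0.0 ✓
  C = 9.5 -> Y = 0.0 ✓
All samples match this transformation.

(e) exp(-C²)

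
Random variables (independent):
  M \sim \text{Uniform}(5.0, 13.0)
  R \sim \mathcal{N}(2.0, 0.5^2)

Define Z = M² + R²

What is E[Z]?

E[Z] = E[M²] + E[R²]
E[M²] = Var(M) + E[M]² = 5.3333333 + 81 = 86.333333
E[R²] = Var(R) + E[R]² = 0.25 + 4 = 4.25
E[Z] = 86.333333 + 4.25 = 90.583333

90.583333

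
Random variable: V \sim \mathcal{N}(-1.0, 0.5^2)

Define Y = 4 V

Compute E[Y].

For Y = 4V:
E[Y] = 4 * E[V]
E[V] = -1.0 = -1
E[Y] = 4 * (-1) = -4

-4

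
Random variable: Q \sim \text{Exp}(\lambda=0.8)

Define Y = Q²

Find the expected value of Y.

Using E[X²] = Var(X) + (E[X])²:
E[Q] = 1.25
Var(Q) = 1/0.8^2 = 1.5625
E[Q²] = 1.5625 + 1.25² = 1.5625 + 1.5625 = 3.125

3.125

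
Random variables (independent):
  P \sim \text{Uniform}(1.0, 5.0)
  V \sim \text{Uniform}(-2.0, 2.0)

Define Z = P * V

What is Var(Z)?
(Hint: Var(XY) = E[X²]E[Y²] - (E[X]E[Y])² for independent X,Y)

Var(XY) = E[X²]E[Y²] - (E[X]E[Y])²
E[P] = 3, Var(P) = 1.3333333
E[V] = 0, Var(V) = 1.3333333
E[P²] = 1.3333333 + 3² = 10.333333
E[V²] = 1.3333333 + 0² = 1.3333333
Var(Z) = 10.333333*1.3333333 - (3*0)²
= 13.777778 - 0 = 13.777778

13.777778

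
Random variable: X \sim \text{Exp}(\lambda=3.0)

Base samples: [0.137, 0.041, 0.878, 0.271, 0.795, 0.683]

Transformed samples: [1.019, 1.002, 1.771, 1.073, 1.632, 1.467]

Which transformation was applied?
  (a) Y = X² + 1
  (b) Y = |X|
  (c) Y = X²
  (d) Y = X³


Checking option (a) Y = X² + 1:
  X = 0.137 -> Y = 1.019 ✓
  X = 0.041 -> Y = 1.002 ✓
  X = 0.878 -> Y = 1.771 ✓
All samples match this transformation.

(a) X² + 1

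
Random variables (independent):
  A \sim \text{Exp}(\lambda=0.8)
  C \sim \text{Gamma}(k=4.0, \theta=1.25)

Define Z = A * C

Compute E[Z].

For independent RVs: E[XY] = E[X]*E[Y]
E[A] = 1.25
E[C] = 5
E[Z] = 1.25 * 5 = 6.25

6.25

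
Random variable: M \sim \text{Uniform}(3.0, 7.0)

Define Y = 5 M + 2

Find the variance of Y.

For Y = aM + b: Var(Y) = a² * Var(M)
Var(M) = (7 - 3)^2/12 = 1.3333333
Var(Y) = 5² * 1.3333333 = 25 * 1.3333333 = 33.333333

33.333333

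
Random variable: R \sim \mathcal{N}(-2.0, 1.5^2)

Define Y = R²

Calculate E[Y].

Using E[X²] = Var(X) + (E[X])²:
E[R] = -2
Var(R) = 1.5^2 = 2.25
E[R²] = 2.25 + (-2)² = 2.25 + 4 = 6.25

6.25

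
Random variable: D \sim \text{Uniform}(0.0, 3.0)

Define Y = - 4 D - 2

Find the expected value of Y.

For Y = -4D - 2:
E[Y] = -4 * E[D] - 2
E[D] = (0 + 3)/2 = 1.5
E[Y] = -4 * 1.5 - 2 = -8

-8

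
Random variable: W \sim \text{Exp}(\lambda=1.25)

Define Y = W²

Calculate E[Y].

E[W²] = Var(W) + (E[W])² = 0.64 + 0.64 = 1.28

1.28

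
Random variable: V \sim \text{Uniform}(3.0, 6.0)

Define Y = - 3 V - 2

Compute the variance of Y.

For Y = aV + b: Var(Y) = a² * Var(V)
Var(V) = (6 - 3)^2/12 = 0.75
Var(Y) = (-3)² * 0.75 = 9 * 0.75 = 6.75

6.75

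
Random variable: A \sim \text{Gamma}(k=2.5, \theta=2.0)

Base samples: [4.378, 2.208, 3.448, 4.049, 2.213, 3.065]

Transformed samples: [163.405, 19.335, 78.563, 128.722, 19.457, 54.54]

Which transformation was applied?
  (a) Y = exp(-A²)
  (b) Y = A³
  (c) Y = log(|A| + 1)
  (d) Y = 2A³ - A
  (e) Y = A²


Checking option (d) Y = 2A³ - A:
  A = 4.378 -> Y = 163.405 ✓
  A = 2.208 -> Y = 19.335 ✓
  A = 3.448 -> Y = 78.563 ✓
All samples match this transformation.

(d) 2A³ - A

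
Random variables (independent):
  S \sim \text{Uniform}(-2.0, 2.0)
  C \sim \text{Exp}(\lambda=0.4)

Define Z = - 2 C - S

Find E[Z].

E[Z] = -1*E[S] - 2*E[C]
E[S] = 0
E[C] = 2.5
E[Z] = -1*0 - 2*2.5 = -5

-5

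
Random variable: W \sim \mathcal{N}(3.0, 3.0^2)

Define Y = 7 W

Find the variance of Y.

For Y = aW + b: Var(Y) = a² * Var(W)
Var(W) = 3.0^2 = 9
Var(Y) = 7² * 9 = 49 * 9 = 441

441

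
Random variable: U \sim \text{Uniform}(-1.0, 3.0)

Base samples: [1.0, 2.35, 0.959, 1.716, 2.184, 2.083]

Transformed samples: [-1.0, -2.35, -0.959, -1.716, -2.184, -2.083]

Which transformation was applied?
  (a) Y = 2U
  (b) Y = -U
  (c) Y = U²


Checking option (b) Y = -U:
  U = 1.0 -> Y = -1.0 ✓
  U = 2.35 -> Y = -2.35 ✓
  U = 0.959 -> Y = -0.959 ✓
All samples match this transformation.

(b) -U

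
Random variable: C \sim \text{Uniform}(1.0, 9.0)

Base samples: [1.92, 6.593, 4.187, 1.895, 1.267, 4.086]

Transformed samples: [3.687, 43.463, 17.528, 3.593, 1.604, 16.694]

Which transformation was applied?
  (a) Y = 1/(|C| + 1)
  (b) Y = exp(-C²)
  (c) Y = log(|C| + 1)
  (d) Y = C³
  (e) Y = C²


Checking option (e) Y = C²:
  C = 1.92 -> Y = 3.687 ✓
  C = 6.593 -> Y = 43.463 ✓
  C = 4.187 -> Y = 17.528 ✓
All samples match this transformation.

(e) C²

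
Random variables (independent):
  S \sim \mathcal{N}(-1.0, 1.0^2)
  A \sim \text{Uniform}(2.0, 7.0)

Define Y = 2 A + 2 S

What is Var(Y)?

For independent RVs: Var(aX + bY) = a²Var(X) + b²Var(Y)
Var(S) = 1
Var(A) = 2.0833333
Var(Y) = 2²*1 + 2²*2.0833333
= 4*1 + 4*2.0833333 = 12.333333

12.333333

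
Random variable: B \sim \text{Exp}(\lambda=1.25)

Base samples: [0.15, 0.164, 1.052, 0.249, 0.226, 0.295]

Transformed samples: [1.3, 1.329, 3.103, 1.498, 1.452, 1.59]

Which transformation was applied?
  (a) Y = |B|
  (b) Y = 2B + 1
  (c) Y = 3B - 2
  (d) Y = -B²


Checking option (b) Y = 2B + 1:
  B = 0.15 -> Y = 1.3 ✓
  B = 0.164 -> Y = 1.329 ✓
  B = 1.052 -> Y = 3.103 ✓
All samples match this transformation.

(b) 2B + 1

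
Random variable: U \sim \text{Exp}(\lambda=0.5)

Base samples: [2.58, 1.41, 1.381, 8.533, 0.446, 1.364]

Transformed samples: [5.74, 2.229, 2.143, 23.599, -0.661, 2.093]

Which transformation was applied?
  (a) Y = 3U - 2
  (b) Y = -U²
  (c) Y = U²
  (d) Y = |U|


Checking option (a) Y = 3U - 2:
  U = 2.58 -> Y = 5.74 ✓
  U = 1.41 -> Y = 2.229 ✓
  U = 1.381 -> Y = 2.143 ✓
All samples match this transformation.

(a) 3U - 2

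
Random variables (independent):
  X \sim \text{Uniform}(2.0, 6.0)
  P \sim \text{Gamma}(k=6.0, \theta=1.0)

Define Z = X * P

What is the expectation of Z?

For independent RVs: E[XY] = E[X]*E[Y]
E[X] = 4
E[P] = 6
E[Z] = 4 * 6 = 24

24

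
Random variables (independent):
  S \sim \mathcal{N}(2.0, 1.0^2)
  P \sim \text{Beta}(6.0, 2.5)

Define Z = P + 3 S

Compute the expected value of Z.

E[Z] = 3*E[S] + 1*E[P]
E[S] = 2
E[P] = 0.70588235
E[Z] = 3*2 + 1*0.70588235 = 6.7058824

6.7058824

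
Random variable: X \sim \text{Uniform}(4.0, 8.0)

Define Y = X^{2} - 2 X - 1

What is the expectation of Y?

E[Y] = 1*E[X²] - 2*E[X] - 1
E[X] = 6
E[X²] = Var(X) + (E[X])² = 1.3333333 + 36 = 37.333333
E[Y] = 1*37.333333 - 2*6 - 1 = 24.333333

24.333333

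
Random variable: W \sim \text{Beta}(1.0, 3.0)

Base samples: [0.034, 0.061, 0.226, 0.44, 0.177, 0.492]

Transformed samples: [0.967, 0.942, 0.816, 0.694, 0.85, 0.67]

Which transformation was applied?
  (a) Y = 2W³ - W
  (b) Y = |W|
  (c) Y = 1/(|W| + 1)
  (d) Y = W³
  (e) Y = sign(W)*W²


Checking option (c) Y = 1/(|W| + 1):
  W = 0.034 -> Y = 0.967 ✓
  W = 0.061 -> Y = 0.942 ✓
  W = 0.226 -> Y = 0.816 ✓
All samples match this transformation.

(c) 1/(|W| + 1)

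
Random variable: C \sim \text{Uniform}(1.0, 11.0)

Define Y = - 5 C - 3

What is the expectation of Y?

For Y = -5C - 3:
E[Y] = -5 * E[C] - 3
E[C] = (1 + 11)/2 = 6
E[Y] = -5 * 6 - 3 = -33

-33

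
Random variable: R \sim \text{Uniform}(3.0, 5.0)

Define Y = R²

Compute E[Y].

Using E[X²] = Var(X) + (E[X])²:
E[R] = 4
Var(R) = (5 - 3)^2/12 = 0.33333333
E[R²] = 0.33333333 + 4² = 0.33333333 + 16 = 16.333333

16.333333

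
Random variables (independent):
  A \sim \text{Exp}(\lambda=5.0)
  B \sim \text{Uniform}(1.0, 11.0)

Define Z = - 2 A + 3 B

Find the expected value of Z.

E[Z] = -2*E[A] + 3*E[B]
E[A] = 0.2
E[B] = 6
E[Z] = -2*0.2 + 3*6 = 17.6

17.6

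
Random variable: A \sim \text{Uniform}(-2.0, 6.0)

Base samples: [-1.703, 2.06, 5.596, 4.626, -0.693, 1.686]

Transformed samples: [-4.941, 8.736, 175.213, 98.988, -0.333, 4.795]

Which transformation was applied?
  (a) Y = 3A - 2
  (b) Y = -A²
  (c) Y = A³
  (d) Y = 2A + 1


Checking option (c) Y = A³:
  A = -1.703 -> Y = -4.941 ✓
  A = 2.06 -> Y = 8.736 ✓
  A = 5.596 -> Y = 175.213 ✓
All samples match this transformation.

(c) A³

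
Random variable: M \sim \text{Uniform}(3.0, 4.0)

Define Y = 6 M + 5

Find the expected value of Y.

For Y = 6M + 5:
E[Y] = 6 * E[M] + 5
E[M] = (3 + 4)/2 = 3.5
E[Y] = 6 * 3.5 + 5 = 26

26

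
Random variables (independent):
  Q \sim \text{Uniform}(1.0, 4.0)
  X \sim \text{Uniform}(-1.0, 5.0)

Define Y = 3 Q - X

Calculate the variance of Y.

For independent RVs: Var(aX + bY) = a²Var(X) + b²Var(Y)
Var(Q) = 0.75
Var(X) = 3
Var(Y) = 3²*0.75 + (-1)²*3
= 9*0.75 + 1*3 = 9.75

9.75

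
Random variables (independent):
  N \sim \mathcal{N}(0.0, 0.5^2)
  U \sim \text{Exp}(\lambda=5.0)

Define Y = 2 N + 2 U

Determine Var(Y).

For independent RVs: Var(aX + bY) = a²Var(X) + b²Var(Y)
Var(N) = 0.25
Var(U) = 0.04
Var(Y) = 2²*0.25 + 2²*0.04
= 4*0.25 + 4*0.04 = 1.16

1.16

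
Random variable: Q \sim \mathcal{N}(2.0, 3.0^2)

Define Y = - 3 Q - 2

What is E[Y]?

For Y = -3Q - 2:
E[Y] = -3 * E[Q] - 2
E[Q] = 2.0 = 2
E[Y] = -3 * 2 - 2 = -8

-8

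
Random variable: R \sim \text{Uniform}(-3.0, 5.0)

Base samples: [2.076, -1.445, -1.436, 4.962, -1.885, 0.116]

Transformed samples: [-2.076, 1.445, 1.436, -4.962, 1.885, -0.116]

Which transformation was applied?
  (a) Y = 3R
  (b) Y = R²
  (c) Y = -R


Checking option (c) Y = -R:
  R = 2.076 -> Y = -2.076 ✓
  R = -1.445 -> Y = 1.445 ✓
  R = -1.436 -> Y = 1.436 ✓
All samples match this transformation.

(c) -R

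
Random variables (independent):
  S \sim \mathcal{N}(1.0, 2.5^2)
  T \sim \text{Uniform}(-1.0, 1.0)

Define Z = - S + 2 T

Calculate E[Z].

E[Z] = -1*E[S] + 2*E[T]
E[S] = 1
E[T] = 0
E[Z] = -1*1 + 2*0 = -1

-1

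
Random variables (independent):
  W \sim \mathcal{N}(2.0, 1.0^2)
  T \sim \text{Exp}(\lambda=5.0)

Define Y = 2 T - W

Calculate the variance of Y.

For independent RVs: Var(aX + bY) = a²Var(X) + b²Var(Y)
Var(W) = 1
Var(T) = 0.04
Var(Y) = (-1)²*1 + 2²*0.04
= 1*1 + 4*0.04 = 1.16

1.16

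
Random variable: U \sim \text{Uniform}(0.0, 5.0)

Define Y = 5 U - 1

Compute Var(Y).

For Y = aU + b: Var(Y) = a² * Var(U)
Var(U) = (5 - 0)^2/12 = 2.0833333
Var(Y) = 5² * 2.0833333 = 25 * 2.0833333 = 52.083333

52.083333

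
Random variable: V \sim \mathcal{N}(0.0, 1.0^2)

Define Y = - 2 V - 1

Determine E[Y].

For Y = -2V - 1:
E[Y] = -2 * E[V] - 1
E[V] = 0.0 = 0
E[Y] = -2 * 0 - 1 = -1

-1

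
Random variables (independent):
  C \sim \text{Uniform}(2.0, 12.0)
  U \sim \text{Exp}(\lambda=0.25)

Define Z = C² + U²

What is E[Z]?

E[Z] = E[C²] + E[U²]
E[C²] = Var(C) + E[C]² = 8.3333333 + 49 = 57.333333
E[U²] = Var(U) + E[U]² = 16 + 16 = 32
E[Z] = 57.333333 + 32 = 89.333333

89.333333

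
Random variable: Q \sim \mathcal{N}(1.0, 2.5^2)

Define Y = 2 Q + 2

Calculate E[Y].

For Y = 2Q + 2:
E[Y] = 2 * E[Q] + 2
E[Q] = 1.0 = 1
E[Y] = 2 * 1 + 2 = 4

4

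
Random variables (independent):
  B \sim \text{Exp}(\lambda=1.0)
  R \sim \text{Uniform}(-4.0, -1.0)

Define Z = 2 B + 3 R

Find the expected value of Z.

E[Z] = 2*E[B] + 3*E[R]
E[B] = 1
E[R] = -2.5
E[Z] = 2*1 + 3*(-2.5) = -5.5

-5.5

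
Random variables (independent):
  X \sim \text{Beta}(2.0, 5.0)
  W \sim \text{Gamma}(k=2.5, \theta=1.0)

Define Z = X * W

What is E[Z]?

For independent RVs: E[XY] = E[X]*E[Y]
E[X] = 0.28571429
E[W] = 2.5
E[Z] = 0.28571429 * 2.5 = 0.71428571

0.71428571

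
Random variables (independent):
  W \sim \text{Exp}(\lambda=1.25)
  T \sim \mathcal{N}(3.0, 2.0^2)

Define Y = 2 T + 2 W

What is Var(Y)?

For independent RVs: Var(aX + bY) = a²Var(X) + b²Var(Y)
Var(W) = 0.64
Var(T) = 4
Var(Y) = 2²*0.64 + 2²*4
= 4*0.64 + 4*4 = 18.56

18.56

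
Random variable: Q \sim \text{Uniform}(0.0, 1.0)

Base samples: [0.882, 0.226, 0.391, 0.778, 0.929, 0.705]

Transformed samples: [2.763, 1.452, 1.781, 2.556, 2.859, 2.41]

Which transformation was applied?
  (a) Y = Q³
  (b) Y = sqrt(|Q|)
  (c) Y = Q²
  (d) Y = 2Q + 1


Checking option (d) Y = 2Q + 1:
  Q = 0.882 -> Y = 2.763 ✓
  Q = 0.226 -> Y = 1.452 ✓
  Q = 0.391 -> Y = 1.781 ✓
All samples match this transformation.

(d) 2Q + 1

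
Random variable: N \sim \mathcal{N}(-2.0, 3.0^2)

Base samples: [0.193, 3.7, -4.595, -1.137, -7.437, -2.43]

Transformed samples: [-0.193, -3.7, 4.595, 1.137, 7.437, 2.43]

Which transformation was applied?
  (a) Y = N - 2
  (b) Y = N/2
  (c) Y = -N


Checking option (c) Y = -N:
  N = 0.193 -> Y = -0.193 ✓
  N = 3.7 -> Y = -3.7 ✓
  N = -4.595 -> Y = 4.595 ✓
All samples match this transformation.

(c) -N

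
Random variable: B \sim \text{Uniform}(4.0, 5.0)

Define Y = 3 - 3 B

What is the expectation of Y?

For Y = -3B + 3:
E[Y] = -3 * E[B] + 3
E[B] = (4 + 5)/2 = 4.5
E[Y] = -3 * 4.5 + 3 = -10.5

-10.5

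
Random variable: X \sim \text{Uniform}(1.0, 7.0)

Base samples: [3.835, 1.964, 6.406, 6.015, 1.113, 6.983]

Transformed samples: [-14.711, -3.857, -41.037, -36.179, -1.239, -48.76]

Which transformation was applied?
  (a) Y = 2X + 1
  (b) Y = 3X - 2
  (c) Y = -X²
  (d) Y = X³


Checking option (c) Y = -X²:
  X = 3.835 -> Y = -14.711 ✓
  X = 1.964 -> Y = -3.857 ✓
  X = 6.406 -> Y = -41.037 ✓
All samples match this transformation.

(c) -X²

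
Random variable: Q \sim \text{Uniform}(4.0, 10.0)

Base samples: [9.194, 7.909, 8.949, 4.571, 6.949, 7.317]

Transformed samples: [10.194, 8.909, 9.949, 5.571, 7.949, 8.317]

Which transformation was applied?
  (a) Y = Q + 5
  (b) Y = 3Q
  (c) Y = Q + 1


Checking option (c) Y = Q + 1:
  Q = 9.194 -> Y = 10.194 ✓
  Q = 7.909 -> Y = 8.909 ✓
  Q = 8.949 -> Y = 9.949 ✓
All samples match this transformation.

(c) Q + 1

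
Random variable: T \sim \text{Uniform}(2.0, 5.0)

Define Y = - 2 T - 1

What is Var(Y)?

For Y = aT + b: Var(Y) = a² * Var(T)
Var(T) = (5 - 2)^2/12 = 0.75
Var(Y) = (-2)² * 0.75 = 4 * 0.75 = 3

3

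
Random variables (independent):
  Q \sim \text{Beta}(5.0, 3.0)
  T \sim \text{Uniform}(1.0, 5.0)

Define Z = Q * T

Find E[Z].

For independent RVs: E[XY] = E[X]*E[Y]
E[Q] = 0.625
E[T] = 3
E[Z] = 0.625 * 3 = 1.875

1.875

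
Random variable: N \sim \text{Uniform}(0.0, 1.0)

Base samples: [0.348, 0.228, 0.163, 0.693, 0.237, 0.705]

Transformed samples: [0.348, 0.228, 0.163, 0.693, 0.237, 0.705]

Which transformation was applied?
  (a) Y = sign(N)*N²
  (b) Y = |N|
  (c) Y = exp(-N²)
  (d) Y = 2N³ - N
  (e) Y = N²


Checking option (b) Y = |N|:
  N = 0.348 -> Y = 0.348 ✓
  N = 0.228 -> Y = 0.228 ✓
  N = 0.163 -> Y = 0.163 ✓
All samples match this transformation.

(b) |N|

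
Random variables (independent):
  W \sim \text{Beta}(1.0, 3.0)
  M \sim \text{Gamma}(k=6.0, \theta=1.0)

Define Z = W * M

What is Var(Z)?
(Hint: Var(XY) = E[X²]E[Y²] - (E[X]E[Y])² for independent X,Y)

Var(XY) = E[X²]E[Y²] - (E[X]E[Y])²
E[W] = 0.25, Var(W) = 0.0375
E[M] = 6, Var(M) = 6
E[W²] = 0.0375 + 0.25² = 0.1
E[M²] = 6 + 6² = 42
Var(Z) = 0.1*42 - (0.25*6)²
= 4.2 - 2.25 = 1.95

1.95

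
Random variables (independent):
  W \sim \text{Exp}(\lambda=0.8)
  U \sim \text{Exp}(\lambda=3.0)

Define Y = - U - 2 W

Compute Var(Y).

For independent RVs: Var(aX + bY) = a²Var(X) + b²Var(Y)
Var(W) = 1.5625
Var(U) = 0.11111111
Var(Y) = (-2)²*1.5625 + (-1)²*0.11111111
= 4*1.5625 + 1*0.11111111 = 6.3611111

6.3611111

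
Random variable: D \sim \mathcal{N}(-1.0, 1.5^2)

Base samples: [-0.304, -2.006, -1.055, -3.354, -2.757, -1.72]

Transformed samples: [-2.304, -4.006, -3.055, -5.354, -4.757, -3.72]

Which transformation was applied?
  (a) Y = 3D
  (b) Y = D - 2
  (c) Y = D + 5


Checking option (b) Y = D - 2:
  D = -0.304 -> Y = -2.304 ✓
  D = -2.006 -> Y = -4.006 ✓
  D = -1.055 -> Y = -3.055 ✓
All samples match this transformation.

(b) D - 2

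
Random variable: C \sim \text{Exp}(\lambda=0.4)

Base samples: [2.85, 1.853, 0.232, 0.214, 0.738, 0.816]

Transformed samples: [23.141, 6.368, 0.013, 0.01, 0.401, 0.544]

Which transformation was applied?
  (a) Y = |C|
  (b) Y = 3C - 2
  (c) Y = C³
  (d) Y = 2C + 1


Checking option (c) Y = C³:
  C = 2.85 -> Y = 23.141 ✓
  C = 1.853 -> Y = 6.368 ✓
  C = 0.232 -> Y = 0.013 ✓
All samples match this transformation.

(c) C³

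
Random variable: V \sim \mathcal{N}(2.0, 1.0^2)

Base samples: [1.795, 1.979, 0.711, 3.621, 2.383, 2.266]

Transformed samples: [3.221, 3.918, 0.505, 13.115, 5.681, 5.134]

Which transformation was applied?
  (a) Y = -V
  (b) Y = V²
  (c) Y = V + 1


Checking option (b) Y = V²:
  V = 1.795 -> Y = 3.221 ✓
  V = 1.979 -> Y = 3.918 ✓
  V = 0.711 -> Y = 0.505 ✓
All samples match this transformation.

(b) V²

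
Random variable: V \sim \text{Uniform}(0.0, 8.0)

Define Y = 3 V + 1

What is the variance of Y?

For Y = aV + b: Var(Y) = a² * Var(V)
Var(V) = (8 - 0)^2/12 = 5.3333333
Var(Y) = 3² * 5.3333333 = 9 * 5.3333333 = 48

48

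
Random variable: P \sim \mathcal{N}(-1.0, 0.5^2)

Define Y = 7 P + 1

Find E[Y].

For Y = 7P + 1:
E[Y] = 7 * E[P] + 1
E[P] = -1.0 = -1
E[Y] = 7 * (-1) + 1 = -6

-6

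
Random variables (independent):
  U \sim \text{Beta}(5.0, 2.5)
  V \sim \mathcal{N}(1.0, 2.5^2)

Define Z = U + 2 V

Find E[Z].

E[Z] = 1*E[U] + 2*E[V]
E[U] = 0.66666667
E[V] = 1
E[Z] = 1*0.66666667 + 2*1 = 2.6666667

2.6666667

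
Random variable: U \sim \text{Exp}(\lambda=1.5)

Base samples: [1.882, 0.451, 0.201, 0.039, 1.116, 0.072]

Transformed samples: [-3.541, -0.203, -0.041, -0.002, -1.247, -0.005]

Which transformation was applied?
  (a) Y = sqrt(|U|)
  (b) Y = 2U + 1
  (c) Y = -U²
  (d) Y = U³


Checking option (c) Y = -U²:
  U = 1.882 -> Y = -3.541 ✓
  U = 0.451 -> Y = -0.203 ✓
  U = 0.201 -> Y = -0.041 ✓
All samples match this transformation.

(c) -U²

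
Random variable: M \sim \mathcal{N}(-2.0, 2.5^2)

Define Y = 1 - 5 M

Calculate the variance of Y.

For Y = aM + b: Var(Y) = a² * Var(M)
Var(M) = 2.5^2 = 6.25
Var(Y) = (-5)² * 6.25 = 25 * 6.25 = 156.25

156.25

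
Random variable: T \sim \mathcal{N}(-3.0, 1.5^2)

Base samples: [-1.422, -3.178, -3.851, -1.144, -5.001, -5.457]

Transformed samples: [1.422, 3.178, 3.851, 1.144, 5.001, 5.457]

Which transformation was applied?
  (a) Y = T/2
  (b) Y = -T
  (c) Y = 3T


Checking option (b) Y = -T:
  T = -1.422 -> Y = 1.422 ✓
  T = -3.178 -> Y = 3.178 ✓
  T = -3.851 -> Y = 3.851 ✓
All samples match this transformation.

(b) -T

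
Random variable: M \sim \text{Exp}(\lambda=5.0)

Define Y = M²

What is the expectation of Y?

Using E[X²] = Var(X) + (E[X])²:
E[M] = 0.2
Var(M) = 1/5.0^2 = 0.04
E[M²] = 0.04 + 0.2² = 0.04 + 0.04 = 0.08

0.08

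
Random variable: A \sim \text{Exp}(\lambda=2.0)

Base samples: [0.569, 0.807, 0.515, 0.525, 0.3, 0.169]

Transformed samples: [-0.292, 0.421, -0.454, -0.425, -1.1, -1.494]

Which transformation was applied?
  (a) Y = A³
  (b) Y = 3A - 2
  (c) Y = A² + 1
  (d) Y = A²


Checking option (b) Y = 3A - 2:
  A = 0.569 -> Y = -0.292 ✓
  A = 0.807 -> Y = 0.421 ✓
  A = 0.515 -> Y = -0.454 ✓
All samples match this transformation.

(b) 3A - 2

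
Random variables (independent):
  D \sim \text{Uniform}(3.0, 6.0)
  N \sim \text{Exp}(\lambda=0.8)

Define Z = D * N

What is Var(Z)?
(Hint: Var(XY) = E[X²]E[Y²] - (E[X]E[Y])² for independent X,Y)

Var(XY) = E[X²]E[Y²] - (E[X]E[Y])²
E[D] = 4.5, Var(D) = 0.75
E[N] = 1.25, Var(N) = 1.5625
E[D²] = 0.75 + 4.5² = 21
E[N²] = 1.5625 + 1.25² = 3.125
Var(Z) = 21*3.125 - (4.5*1.25)²
= 65.625 - 31.640625 = 33.984375

33.984375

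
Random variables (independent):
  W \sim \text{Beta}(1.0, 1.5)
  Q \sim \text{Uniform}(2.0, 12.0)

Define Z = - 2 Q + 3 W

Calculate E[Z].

E[Z] = 3*E[W] - 2*E[Q]
E[W] = 0.4
E[Q] = 7
E[Z] = 3*0.4 - 2*7 = -12.8

-12.8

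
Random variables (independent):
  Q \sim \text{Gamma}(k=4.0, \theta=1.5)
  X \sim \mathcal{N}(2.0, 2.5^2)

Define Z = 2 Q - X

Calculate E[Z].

E[Z] = 2*E[Q] - 1*E[X]
E[Q] = 6
E[X] = 2
E[Z] = 2*6 - 1*2 = 10

10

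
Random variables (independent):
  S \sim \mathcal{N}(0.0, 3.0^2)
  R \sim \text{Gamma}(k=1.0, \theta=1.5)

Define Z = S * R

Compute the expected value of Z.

For independent RVs: E[XY] = E[X]*E[Y]
E[S] = 0
E[R] = 1.5
E[Z] = 0 * 1.5 = 0

0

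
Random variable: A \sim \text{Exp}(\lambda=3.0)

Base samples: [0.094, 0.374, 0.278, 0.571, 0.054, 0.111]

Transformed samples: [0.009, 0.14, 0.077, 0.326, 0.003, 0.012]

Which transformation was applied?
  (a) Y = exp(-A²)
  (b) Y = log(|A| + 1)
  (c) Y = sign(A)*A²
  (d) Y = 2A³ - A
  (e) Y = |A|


Checking option (c) Y = sign(A)*A²:
  A = 0.094 -> Y = 0.009 ✓
  A = 0.374 -> Y = 0.14 ✓
  A = 0.278 -> Y = 0.077 ✓
All samples match this transformation.

(c) sign(A)*A²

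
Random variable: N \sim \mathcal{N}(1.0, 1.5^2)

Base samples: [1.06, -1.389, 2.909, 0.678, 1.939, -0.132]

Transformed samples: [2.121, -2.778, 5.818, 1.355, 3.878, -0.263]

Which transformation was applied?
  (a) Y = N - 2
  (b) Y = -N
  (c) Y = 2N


Checking option (c) Y = 2N:
  N = 1.06 -> Y = 2.121 ✓
  N = -1.389 -> Y = -2.778 ✓
  N = 2.909 -> Y = 5.818 ✓
All samples match this transformation.

(c) 2N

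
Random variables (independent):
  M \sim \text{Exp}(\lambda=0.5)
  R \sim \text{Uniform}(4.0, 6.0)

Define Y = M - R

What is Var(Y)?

For independent RVs: Var(aX + bY) = a²Var(X) + b²Var(Y)
Var(M) = 4
Var(R) = 0.33333333
Var(Y) = 1²*4 + (-1)²*0.33333333
= 1*4 + 1*0.33333333 = 4.3333333

4.3333333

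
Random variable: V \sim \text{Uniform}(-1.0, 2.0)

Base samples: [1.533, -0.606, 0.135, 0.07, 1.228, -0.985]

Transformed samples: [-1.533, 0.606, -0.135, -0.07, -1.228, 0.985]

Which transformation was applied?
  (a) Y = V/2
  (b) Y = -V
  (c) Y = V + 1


Checking option (b) Y = -V:
  V = 1.533 -> Y = -1.533 ✓
  V = -0.606 -> Y = 0.606 ✓
  V = 0.135 -> Y = -0.135 ✓
All samples match this transformation.

(b) -V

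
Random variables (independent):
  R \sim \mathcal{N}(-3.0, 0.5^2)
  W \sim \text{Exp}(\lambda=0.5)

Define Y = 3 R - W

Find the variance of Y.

For independent RVs: Var(aX + bY) = a²Var(X) + b²Var(Y)
Var(R) = 0.25
Var(W) = 4
Var(Y) = 3²*0.25 + (-1)²*4
= 9*0.25 + 1*4 = 6.25

6.25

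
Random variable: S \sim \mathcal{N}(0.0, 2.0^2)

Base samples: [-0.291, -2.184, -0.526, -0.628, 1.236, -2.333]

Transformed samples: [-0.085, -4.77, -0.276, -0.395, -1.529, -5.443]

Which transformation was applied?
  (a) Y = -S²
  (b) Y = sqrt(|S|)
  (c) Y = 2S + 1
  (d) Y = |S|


Checking option (a) Y = -S²:
  S = -0.291 -> Y = -0.085 ✓
  S = -2.184 -> Y = -4.77 ✓
  S = -0.526 -> Y = -0.276 ✓
All samples match this transformation.

(a) -S²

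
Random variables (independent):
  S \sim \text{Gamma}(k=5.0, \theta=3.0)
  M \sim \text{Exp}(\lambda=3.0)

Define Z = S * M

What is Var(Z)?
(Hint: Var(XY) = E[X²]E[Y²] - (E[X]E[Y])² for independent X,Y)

Var(XY) = E[X²]E[Y²] - (E[X]E[Y])²
E[S] = 15, Var(S) = 45
E[M] = 0.33333333, Var(M) = 0.11111111
E[S²] = 45 + 15² = 270
E[M²] = 0.11111111 + 0.33333333² = 0.22222222
Var(Z) = 270*0.22222222 - (15*0.33333333)²
= 60 - 25 = 35

35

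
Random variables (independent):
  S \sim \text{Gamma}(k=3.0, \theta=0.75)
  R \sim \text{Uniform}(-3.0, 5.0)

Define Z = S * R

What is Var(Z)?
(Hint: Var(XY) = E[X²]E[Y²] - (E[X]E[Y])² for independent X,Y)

Var(XY) = E[X²]E[Y²] - (E[X]E[Y])²
E[S] = 2.25, Var(S) = 1.6875
E[R] = 1, Var(R) = 5.3333333
E[S²] = 1.6875 + 2.25² = 6.75
E[R²] = 5.3333333 + 1² = 6.3333333
Var(Z) = 6.75*6.3333333 - (2.25*1)²
= 42.75 - 5.0625 = 37.6875

37.6875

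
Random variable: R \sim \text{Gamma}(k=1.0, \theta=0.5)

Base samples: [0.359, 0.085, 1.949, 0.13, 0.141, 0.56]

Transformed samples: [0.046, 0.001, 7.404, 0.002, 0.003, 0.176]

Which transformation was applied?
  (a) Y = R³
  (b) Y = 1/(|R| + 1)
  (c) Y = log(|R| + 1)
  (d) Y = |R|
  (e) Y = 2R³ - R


Checking option (a) Y = R³:
  R = 0.359 -> Y = 0.046 ✓
  R = 0.085 -> Y = 0.001 ✓
  R = 1.949 -> Y = 7.404 ✓
All samples match this transformation.

(a) R³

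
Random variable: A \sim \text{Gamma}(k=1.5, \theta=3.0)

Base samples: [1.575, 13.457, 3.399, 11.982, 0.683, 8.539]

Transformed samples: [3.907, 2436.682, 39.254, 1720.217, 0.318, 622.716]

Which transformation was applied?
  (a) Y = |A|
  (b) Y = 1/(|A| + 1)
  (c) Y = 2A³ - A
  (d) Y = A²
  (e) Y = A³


Checking option (e) Y = A³:
  A = 1.575 -> Y = 3.907 ✓
  A = 13.457 -> Y = 2436.682 ✓
  A = 3.399 -> Y = 39.254 ✓
All samples match this transformation.

(e) A³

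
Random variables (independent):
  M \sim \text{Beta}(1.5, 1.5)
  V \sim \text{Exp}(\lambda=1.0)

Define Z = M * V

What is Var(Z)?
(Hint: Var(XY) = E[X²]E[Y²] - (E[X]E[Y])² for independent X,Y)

Var(XY) = E[X²]E[Y²] - (E[X]E[Y])²
E[M] = 0.5, Var(M) = 0.0625
E[V] = 1, Var(V) = 1
E[M²] = 0.0625 + 0.5² = 0.3125
E[V²] = 1 + 1² = 2
Var(Z) = 0.3125*2 - (0.5*1)²
= 0.625 - 0.25 = 0.375

0.375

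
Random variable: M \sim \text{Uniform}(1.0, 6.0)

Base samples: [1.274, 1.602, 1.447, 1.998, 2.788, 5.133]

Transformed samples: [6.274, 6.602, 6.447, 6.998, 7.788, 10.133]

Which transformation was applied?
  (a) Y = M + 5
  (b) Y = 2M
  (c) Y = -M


Checking option (a) Y = M + 5:
  M = 1.274 -> Y = 6.274 ✓
  M = 1.602 -> Y = 6.602 ✓
  M = 1.447 -> Y = 6.447 ✓
All samples match this transformation.

(a) M + 5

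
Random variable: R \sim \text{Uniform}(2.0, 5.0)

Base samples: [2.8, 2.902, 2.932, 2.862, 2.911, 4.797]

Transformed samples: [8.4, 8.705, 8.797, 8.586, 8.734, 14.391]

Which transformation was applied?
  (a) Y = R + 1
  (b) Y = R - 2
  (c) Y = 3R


Checking option (c) Y = 3R:
  R = 2.8 -> Y = 8.4 ✓
  R = 2.902 -> Y = 8.705 ✓
  R = 2.932 -> Y = 8.797 ✓
All samples match this transformation.

(c) 3R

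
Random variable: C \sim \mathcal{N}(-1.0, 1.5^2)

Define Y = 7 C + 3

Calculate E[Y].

For Y = 7C + 3:
E[Y] = 7 * E[C] + 3
E[C] = -1.0 = -1
E[Y] = 7 * (-1) + 3 = -4

-4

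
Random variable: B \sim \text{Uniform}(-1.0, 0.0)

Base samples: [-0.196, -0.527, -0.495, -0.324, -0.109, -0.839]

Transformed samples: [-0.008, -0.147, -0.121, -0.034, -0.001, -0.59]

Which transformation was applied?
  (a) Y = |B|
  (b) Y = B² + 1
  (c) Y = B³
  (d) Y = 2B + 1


Checking option (c) Y = B³:
  B = -0.196 -> Y = -0.008 ✓
  B = -0.527 -> Y = -0.147 ✓
  B = -0.495 -> Y = -0.121 ✓
All samples match this transformation.

(c) B³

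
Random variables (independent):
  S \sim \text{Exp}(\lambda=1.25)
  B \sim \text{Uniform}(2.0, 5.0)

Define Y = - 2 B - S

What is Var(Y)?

For independent RVs: Var(aX + bY) = a²Var(X) + b²Var(Y)
Var(S) = 0.64
Var(B) = 0.75
Var(Y) = (-1)²*0.64 + (-2)²*0.75
= 1*0.64 + 4*0.75 = 3.64

3.64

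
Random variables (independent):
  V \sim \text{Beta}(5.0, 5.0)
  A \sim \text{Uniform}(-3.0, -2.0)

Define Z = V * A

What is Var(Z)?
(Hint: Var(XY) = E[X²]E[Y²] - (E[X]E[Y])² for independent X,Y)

Var(XY) = E[X²]E[Y²] - (E[X]E[Y])²
E[V] = 0.5, Var(V) = 0.022727273
E[A] = -2.5, Var(A) = 0.083333333
E[V²] = 0.022727273 + 0.5² = 0.27272727
E[A²] = 0.083333333 + (-2.5)² = 6.3333333
Var(Z) = 0.27272727*6.3333333 - (0.5*(-2.5))²
= 1.7272727 - 1.5625 = 0.16477273

0.16477273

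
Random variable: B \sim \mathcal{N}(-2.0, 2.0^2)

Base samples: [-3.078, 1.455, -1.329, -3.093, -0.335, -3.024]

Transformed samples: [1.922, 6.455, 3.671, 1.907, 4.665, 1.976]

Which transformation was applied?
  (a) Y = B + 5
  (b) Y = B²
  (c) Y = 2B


Checking option (a) Y = B + 5:
  B = -3.078 -> Y = 1.922 ✓
  B = 1.455 -> Y = 6.455 ✓
  B = -1.329 -> Y = 3.671 ✓
All samples match this transformation.

(a) B + 5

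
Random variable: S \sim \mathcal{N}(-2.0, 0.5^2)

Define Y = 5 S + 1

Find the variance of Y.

For Y = aS + b: Var(Y) = a² * Var(S)
Var(S) = 0.5^2 = 0.25
Var(Y) = 5² * 0.25 = 25 * 0.25 = 6.25

6.25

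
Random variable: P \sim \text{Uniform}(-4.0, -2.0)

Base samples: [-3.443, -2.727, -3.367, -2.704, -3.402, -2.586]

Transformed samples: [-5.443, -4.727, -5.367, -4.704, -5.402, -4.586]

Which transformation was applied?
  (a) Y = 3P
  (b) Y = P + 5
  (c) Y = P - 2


Checking option (c) Y = P - 2:
  P = -3.443 -> Y = -5.443 ✓
  P = -2.727 -> Y = -4.727 ✓
  P = -3.367 -> Y = -5.367 ✓
All samples match this transformation.

(c) P - 2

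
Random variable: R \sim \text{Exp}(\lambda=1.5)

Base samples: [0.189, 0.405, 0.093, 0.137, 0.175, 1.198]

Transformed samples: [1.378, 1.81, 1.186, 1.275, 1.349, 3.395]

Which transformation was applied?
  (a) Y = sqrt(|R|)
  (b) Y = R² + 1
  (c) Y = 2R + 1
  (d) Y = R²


Checking option (c) Y = 2R + 1:
  R = 0.189 -> Y = 1.378 ✓
  R = 0.405 -> Y = 1.81 ✓
  R = 0.093 -> Y = 1.186 ✓
All samples match this transformation.

(c) 2R + 1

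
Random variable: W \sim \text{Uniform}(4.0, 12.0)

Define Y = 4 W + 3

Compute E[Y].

For Y = 4W + 3:
E[Y] = 4 * E[W] + 3
E[W] = (4 + 12)/2 = 8
E[Y] = 4 * 8 + 3 = 35

35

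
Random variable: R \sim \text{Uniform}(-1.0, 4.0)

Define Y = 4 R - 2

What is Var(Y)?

For Y = aR + b: Var(Y) = a² * Var(R)
Var(R) = (4 + 1)^2/12 = 2.0833333
Var(Y) = 4² * 2.0833333 = 16 * 2.0833333 = 33.333333

33.333333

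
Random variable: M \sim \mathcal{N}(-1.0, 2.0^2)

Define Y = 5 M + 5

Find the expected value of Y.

For Y = 5M + 5:
E[Y] = 5 * E[M] + 5
E[M] = -1.0 = -1
E[Y] = 5 * (-1) + 5 = 0

0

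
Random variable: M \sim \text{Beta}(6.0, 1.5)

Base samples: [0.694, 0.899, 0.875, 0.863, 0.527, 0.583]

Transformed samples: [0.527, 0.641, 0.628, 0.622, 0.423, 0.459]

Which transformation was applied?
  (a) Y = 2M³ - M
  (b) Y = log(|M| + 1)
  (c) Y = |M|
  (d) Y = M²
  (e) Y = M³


Checking option (b) Y = log(|M| + 1):
  M = 0.694 -> Y = 0.527 ✓
  M = 0.899 -> Y = 0.641 ✓
  M = 0.875 -> Y = 0.628 ✓
All samples match this transformation.

(b) log(|M| + 1)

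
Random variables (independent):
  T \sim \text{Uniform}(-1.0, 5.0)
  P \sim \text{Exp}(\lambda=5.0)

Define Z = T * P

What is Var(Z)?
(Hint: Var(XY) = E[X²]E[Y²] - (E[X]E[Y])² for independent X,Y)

Var(XY) = E[X²]E[Y²] - (E[X]E[Y])²
E[T] = 2, Var(T) = 3
E[P] = 0.2, Var(P) = 0.04
E[T²] = 3 + 2² = 7
E[P²] = 0.04 + 0.2² = 0.08
Var(Z) = 7*0.08 - (2*0.2)²
= 0.56 - 0.16 = 0.4

0.4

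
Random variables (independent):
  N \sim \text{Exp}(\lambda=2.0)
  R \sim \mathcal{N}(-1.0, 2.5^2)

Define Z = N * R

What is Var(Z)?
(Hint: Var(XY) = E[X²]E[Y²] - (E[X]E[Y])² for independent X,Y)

Var(XY) = E[X²]E[Y²] - (E[X]E[Y])²
E[N] = 0.5, Var(N) = 0.25
E[R] = -1, Var(R) = 6.25
E[N²] = 0.25 + 0.5² = 0.5
E[R²] = 6.25 + (-1)² = 7.25
Var(Z) = 0.5*7.25 - (0.5*(-1))²
= 3.625 - 0.25 = 3.375

3.375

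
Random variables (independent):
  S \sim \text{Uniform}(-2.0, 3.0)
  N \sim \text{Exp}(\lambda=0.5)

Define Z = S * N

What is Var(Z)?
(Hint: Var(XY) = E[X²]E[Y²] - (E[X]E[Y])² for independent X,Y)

Var(XY) = E[X²]E[Y²] - (E[X]E[Y])²
E[S] = 0.5, Var(S) = 2.0833333
E[N] = 2, Var(N) = 4
E[S²] = 2.0833333 + 0.5² = 2.3333333
E[N²] = 4 + 2² = 8
Var(Z) = 2.3333333*8 - (0.5*2)²
= 18.666667 - 1 = 17.666667

17.666667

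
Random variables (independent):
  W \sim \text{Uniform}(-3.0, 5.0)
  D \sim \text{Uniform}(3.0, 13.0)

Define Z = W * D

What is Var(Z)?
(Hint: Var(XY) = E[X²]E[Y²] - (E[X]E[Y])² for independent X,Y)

Var(XY) = E[X²]E[Y²] - (E[X]E[Y])²
E[W] = 1, Var(W) = 5.3333333
E[D] = 8, Var(D) = 8.3333333
E[W²] = 5.3333333 + 1² = 6.3333333
E[D²] = 8.3333333 + 8² = 72.333333
Var(Z) = 6.3333333*72.333333 - (1*8)²
= 458.11111 - 64 = 394.11111

394.11111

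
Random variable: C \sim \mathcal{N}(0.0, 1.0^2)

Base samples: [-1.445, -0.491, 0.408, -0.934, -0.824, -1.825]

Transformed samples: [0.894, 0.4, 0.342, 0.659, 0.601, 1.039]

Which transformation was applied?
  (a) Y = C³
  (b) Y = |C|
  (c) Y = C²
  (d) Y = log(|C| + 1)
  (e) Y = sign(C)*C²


Checking option (d) Y = log(|C| + 1):
  C = -1.445 -> Y = 0.894 ✓
  C = -0.491 -> Y = 0.4 ✓
  C = 0.408 -> Y = 0.342 ✓
All samples match this transformation.

(d) log(|C| + 1)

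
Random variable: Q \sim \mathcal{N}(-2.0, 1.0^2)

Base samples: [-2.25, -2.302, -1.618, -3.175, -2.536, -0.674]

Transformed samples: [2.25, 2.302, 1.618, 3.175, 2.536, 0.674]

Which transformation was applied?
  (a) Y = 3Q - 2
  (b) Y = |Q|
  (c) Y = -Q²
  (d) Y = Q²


Checking option (b) Y = |Q|:
  Q = -2.25 -> Y = 2.25 ✓
  Q = -2.302 -> Y = 2.302 ✓
  Q = -1.618 -> Y = 1.618 ✓
All samples match this transformation.

(b) |Q|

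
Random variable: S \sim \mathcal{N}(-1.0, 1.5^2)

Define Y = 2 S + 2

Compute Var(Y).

For Y = aS + b: Var(Y) = a² * Var(S)
Var(S) = 1.5^2 = 2.25
Var(Y) = 2² * 2.25 = 4 * 2.25 = 9

9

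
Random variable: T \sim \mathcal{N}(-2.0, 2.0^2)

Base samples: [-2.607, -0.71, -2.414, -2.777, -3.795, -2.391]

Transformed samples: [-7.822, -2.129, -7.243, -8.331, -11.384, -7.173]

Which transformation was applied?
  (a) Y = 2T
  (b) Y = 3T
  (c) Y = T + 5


Checking option (b) Y = 3T:
  T = -2.607 -> Y = -7.822 ✓
  T = -0.71 -> Y = -2.129 ✓
  T = -2.414 -> Y = -7.243 ✓
All samples match this transformation.

(b) 3T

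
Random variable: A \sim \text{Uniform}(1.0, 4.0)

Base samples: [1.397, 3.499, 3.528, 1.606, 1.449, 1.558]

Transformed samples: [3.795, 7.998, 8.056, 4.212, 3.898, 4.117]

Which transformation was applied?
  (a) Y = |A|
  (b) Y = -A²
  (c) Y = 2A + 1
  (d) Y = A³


Checking option (c) Y = 2A + 1:
  A = 1.397 -> Y = 3.795 ✓
  A = 3.499 -> Y = 7.998 ✓
  A = 3.528 -> Y = 8.056 ✓
All samples match this transformation.

(c) 2A + 1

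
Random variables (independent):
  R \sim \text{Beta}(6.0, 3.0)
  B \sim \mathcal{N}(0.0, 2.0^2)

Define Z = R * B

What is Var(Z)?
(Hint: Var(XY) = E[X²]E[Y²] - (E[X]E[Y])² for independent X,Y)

Var(XY) = E[X²]E[Y²] - (E[X]E[Y])²
E[R] = 0.66666667, Var(R) = 0.022222222
E[B] = 0, Var(B) = 4
E[R²] = 0.022222222 + 0.66666667² = 0.46666667
E[B²] = 4 + 0² = 4
Var(Z) = 0.46666667*4 - (0.66666667*0)²
= 1.8666667 - 0 = 1.8666667

1.8666667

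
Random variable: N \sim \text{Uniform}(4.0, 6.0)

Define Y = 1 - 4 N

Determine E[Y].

For Y = -4N + 1:
E[Y] = -4 * E[N] + 1
E[N] = (4 + 6)/2 = 5
E[Y] = -4 * 5 + 1 = -19

-19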